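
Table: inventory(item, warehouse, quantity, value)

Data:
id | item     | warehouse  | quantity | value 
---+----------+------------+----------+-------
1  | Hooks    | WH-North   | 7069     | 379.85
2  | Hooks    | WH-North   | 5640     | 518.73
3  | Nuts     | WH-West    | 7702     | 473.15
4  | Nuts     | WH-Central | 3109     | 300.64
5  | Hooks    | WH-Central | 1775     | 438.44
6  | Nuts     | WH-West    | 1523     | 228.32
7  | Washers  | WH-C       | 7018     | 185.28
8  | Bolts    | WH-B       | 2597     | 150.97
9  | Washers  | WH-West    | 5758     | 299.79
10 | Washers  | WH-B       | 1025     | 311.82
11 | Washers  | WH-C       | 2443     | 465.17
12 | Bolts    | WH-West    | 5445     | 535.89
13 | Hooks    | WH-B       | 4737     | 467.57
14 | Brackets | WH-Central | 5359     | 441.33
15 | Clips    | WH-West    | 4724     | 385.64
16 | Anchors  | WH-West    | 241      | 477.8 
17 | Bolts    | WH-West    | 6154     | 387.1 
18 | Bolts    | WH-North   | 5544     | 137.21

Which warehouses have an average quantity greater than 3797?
SELECT warehouse, AVG(quantity)
FROM inventory
GROUP BY warehouse
HAVING AVG(quantity) > 3797

Result:
  WH-C: avg=4730.50
  WH-North: avg=6084.33
  WH-West: avg=4506.71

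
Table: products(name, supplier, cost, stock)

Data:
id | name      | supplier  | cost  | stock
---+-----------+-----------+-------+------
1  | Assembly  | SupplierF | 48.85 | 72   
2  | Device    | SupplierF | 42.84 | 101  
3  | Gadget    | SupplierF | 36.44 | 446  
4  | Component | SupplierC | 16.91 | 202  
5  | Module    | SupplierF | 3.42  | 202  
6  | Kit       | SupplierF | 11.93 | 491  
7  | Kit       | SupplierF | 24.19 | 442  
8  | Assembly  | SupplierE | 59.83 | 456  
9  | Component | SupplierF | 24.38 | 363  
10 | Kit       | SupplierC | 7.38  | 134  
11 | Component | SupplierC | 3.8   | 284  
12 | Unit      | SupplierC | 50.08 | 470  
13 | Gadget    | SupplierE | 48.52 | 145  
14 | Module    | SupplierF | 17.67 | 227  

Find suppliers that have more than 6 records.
SELECT supplier, COUNT(*) as cnt
FROM products
GROUP BY supplier
HAVING COUNT(*) > 6

Result:
  SupplierF: 8

Note: HAVING filters groups after aggregation, WHERE filters rows before.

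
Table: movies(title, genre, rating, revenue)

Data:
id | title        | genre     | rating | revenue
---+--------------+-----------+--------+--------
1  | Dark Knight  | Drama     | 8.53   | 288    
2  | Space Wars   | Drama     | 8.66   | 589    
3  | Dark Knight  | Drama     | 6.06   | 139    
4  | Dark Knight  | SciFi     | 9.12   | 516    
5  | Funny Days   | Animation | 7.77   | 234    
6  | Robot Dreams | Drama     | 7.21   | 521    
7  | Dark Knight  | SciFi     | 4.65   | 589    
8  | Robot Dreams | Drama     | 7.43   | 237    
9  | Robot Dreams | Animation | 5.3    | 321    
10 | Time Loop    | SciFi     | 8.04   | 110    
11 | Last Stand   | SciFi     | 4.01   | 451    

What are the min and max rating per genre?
SELECT genre, MIN(rating), MAX(rating)
FROM movies
GROUP BY genre

Result:
  Animation: min=5.30, max=7.77
  Drama: min=6.06, max=8.66
  SciFi: min=4.01, max=9.12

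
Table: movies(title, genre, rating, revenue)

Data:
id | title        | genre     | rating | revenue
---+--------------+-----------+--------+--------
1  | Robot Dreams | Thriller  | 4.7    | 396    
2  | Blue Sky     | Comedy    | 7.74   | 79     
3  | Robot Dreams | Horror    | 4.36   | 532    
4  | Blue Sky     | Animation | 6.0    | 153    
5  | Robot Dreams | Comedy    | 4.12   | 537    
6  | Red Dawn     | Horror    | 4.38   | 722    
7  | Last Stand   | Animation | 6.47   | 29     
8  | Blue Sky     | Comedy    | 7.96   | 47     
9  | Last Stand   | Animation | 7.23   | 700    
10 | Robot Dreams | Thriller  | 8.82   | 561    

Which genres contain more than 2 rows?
SELECT genre, COUNT(*) as cnt
FROM movies
GROUP BY genre
HAVING COUNT(*) > 2

Result:
  Animation: 3
  Comedy: 3

Note: HAVING filters groups after aggregation, WHERE filters rows before.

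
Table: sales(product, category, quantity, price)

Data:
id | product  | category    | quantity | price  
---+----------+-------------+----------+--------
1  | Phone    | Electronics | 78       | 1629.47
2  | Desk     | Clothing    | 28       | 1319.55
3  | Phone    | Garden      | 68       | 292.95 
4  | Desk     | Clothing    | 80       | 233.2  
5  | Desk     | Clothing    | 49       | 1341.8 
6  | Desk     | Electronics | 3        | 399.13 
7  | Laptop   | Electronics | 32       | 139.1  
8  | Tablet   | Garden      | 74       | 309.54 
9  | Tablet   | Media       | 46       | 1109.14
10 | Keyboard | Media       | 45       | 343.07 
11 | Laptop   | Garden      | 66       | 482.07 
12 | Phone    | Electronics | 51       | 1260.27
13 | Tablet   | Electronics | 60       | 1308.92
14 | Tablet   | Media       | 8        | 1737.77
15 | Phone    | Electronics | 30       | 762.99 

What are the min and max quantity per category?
SELECT category, MIN(quantity), MAX(quantity)
FROM sales
GROUP BY category

Result:
  Clothing: min=28, max=80
  Electronics: min=3, max=78
  Garden: min=66, max=74
  Media: min=8, max=46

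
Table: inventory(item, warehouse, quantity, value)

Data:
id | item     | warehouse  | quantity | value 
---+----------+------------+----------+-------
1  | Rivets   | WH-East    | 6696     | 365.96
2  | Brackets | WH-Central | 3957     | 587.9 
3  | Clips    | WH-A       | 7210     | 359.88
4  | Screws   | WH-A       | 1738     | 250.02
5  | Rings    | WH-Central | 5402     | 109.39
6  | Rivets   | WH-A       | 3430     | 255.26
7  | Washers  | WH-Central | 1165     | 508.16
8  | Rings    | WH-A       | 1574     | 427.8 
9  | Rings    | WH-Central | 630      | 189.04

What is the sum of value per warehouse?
SELECT warehouse, SUM(value) as result
FROM inventory
GROUP BY warehouse

Result:
  WH-A: 1292.96
  WH-Central: 1394.49
  WH-East: 365.96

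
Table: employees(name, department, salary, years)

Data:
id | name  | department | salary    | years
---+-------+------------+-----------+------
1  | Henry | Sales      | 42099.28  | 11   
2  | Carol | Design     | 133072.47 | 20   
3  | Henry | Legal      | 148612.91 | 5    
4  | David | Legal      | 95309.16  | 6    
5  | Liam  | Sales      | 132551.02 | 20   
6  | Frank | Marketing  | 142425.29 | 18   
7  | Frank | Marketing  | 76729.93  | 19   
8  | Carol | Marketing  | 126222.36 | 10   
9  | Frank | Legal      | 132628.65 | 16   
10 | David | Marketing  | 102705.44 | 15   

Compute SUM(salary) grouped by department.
SELECT department, SUM(salary) as result
FROM employees
GROUP BY department

Result:
  Design: 133072.47
  Legal: 376550.72
  Marketing: 448083.02
  Sales: 174650.30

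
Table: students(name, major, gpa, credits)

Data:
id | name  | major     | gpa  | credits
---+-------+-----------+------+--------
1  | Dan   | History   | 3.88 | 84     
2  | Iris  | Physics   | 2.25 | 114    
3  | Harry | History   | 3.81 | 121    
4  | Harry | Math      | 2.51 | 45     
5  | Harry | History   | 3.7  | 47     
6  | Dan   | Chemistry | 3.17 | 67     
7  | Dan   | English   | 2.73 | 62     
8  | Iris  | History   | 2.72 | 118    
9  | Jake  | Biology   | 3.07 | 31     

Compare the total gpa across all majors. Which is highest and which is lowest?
SELECT major, SUM(gpa)
FROM students
GROUP BY major
ORDER BY SUM(gpa)

All groups:
  Physics: 2.25
  Math: 2.51
  English: 2.73
  Biology: 3.07
  Chemistry: 3.17
  History: 14.11

Highest: History (14.11)
Lowest: Physics (2.25)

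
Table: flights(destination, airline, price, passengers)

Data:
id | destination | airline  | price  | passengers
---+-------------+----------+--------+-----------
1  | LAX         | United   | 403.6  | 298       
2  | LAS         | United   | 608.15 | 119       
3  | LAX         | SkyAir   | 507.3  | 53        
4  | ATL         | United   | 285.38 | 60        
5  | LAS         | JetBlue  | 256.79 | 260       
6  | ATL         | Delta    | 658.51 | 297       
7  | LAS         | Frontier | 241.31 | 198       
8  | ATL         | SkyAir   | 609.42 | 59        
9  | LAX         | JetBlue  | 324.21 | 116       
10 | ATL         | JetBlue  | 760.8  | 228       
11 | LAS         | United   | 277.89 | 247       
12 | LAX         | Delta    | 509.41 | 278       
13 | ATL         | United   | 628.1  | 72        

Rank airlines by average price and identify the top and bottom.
SELECT airline, AVG(price)
FROM flights
GROUP BY airline
ORDER BY AVG(price)

All groups:
  Frontier: 241.31
  United: 440.62
  JetBlue: 447.27
  SkyAir: 558.36
  Delta: 583.96

Highest: Delta (583.96)
Lowest: Frontier (241.31)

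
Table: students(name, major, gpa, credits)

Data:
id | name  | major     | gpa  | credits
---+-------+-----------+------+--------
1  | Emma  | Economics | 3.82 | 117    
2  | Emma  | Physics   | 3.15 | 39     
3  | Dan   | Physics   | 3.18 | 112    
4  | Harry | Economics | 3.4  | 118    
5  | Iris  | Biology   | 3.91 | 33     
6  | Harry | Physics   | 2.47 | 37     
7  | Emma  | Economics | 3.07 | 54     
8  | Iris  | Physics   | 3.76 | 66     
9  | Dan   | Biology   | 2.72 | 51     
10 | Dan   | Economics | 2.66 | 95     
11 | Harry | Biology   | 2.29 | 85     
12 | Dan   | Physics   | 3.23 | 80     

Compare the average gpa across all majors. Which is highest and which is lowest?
SELECT major, AVG(gpa)
FROM students
GROUP BY major
ORDER BY AVG(gpa)

All groups:
  Biology: 2.97
  Physics: 3.16
  Economics: 3.24

Highest: Economics (3.24)
Lowest: Biology (2.97)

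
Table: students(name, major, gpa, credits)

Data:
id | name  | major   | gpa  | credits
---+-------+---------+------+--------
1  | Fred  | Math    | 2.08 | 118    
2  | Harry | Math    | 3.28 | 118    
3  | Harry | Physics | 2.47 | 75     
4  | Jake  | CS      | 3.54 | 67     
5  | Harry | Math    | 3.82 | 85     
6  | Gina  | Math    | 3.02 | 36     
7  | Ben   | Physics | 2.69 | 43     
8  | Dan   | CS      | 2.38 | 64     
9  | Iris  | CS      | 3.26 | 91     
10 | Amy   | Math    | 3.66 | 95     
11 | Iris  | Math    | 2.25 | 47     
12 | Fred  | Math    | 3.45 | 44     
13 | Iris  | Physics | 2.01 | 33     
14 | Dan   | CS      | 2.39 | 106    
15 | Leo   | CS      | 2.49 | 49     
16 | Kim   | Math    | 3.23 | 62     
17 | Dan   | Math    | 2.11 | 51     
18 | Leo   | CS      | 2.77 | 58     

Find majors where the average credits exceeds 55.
SELECT major, AVG(credits)
FROM students
GROUP BY major
HAVING AVG(credits) > 55

Result:
  CS: avg=72.50
  Math: avg=72.89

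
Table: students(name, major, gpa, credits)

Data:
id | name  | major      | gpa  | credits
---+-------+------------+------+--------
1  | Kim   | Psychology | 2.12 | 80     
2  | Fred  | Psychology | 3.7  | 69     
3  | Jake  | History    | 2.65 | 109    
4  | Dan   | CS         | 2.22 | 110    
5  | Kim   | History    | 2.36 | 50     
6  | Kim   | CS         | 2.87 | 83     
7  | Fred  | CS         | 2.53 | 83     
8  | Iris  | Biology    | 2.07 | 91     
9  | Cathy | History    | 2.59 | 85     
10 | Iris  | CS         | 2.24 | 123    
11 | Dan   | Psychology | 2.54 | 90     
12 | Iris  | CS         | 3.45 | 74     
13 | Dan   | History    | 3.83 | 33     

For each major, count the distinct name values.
SELECT major, COUNT(DISTINCT name)
FROM students
GROUP BY major

Result:
  Biology: 1 distinct
  CS: 4 distinct
  History: 4 distinct
  Psychology: 3 distinct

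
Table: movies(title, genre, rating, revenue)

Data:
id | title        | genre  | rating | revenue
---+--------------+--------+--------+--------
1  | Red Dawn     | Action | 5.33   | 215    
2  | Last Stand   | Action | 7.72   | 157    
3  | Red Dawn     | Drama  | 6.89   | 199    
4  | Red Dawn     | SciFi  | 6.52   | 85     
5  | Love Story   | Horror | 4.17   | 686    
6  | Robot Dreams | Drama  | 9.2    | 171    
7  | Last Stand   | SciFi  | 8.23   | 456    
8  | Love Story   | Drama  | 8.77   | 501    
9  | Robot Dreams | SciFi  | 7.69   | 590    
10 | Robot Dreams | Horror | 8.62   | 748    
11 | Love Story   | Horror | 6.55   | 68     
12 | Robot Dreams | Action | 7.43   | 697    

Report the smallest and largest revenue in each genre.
SELECT genre, MIN(revenue), MAX(revenue)
FROM movies
GROUP BY genre

Result:
  Action: min=157, max=697
  Drama: min=171, max=501
  Horror: min=68, max=748
  SciFi: min=85, max=590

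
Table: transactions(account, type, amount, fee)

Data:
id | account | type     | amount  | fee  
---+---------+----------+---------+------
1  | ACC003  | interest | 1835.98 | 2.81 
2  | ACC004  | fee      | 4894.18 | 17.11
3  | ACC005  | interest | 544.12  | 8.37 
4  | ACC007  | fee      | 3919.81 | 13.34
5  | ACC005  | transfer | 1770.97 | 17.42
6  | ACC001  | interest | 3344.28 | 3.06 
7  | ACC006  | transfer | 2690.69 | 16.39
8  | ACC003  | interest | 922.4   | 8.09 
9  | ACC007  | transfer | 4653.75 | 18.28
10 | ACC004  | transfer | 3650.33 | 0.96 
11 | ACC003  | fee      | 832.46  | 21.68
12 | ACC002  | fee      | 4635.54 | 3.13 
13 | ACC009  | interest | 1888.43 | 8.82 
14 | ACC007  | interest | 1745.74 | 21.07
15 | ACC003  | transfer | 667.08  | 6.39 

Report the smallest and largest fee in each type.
SELECT type, MIN(fee), MAX(fee)
FROM transactions
GROUP BY type

Result:
  fee: min=3.13, max=21.68
  interest: min=2.81, max=21.07
  transfer: min=0.96, max=18.28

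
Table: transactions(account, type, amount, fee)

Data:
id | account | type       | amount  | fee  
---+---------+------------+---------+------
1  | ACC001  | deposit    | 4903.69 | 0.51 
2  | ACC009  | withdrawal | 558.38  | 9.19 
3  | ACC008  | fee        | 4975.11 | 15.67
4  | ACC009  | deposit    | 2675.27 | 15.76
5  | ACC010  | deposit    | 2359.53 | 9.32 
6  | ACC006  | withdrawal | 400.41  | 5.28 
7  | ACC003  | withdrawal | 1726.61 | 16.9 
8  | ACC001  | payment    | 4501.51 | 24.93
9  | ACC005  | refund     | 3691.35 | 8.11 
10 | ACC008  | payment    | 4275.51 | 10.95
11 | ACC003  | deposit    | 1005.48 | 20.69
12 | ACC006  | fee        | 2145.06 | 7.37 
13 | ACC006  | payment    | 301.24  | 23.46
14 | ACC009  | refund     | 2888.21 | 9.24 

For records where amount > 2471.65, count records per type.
SELECT type, COUNT(*)
FROM transactions
WHERE amount > 2471.65
GROUP BY type

Note: WHERE filters rows before grouping.

Result:
  deposit: 2
  fee: 1
  payment: 2
  refund: 2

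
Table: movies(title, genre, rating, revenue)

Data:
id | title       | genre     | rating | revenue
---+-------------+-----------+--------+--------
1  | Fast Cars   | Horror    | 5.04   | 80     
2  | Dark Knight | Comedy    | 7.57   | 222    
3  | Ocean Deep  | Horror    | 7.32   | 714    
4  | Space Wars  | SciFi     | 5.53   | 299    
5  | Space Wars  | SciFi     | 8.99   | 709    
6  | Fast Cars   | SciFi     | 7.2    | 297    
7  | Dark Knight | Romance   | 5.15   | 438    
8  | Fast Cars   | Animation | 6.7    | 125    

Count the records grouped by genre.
SELECT genre, COUNT(*) as count
FROM movies
GROUP BY genre

Result:
  Animation: 1
  Comedy: 1
  Horror: 2
  Romance: 1
  SciFi: 3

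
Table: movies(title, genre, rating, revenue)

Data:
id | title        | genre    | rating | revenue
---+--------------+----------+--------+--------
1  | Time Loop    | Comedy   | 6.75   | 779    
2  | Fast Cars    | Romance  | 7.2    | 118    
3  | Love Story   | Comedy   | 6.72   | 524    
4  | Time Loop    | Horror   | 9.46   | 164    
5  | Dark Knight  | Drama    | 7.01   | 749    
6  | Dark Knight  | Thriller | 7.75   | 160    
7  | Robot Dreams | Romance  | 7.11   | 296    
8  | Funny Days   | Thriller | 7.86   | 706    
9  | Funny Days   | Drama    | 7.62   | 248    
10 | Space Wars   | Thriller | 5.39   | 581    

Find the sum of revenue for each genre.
SELECT genre, SUM(revenue) as result
FROM movies
GROUP BY genre

Result:
  Comedy: 1303
  Drama: 997
  Horror: 164
  Romance: 414
  Thriller: 1447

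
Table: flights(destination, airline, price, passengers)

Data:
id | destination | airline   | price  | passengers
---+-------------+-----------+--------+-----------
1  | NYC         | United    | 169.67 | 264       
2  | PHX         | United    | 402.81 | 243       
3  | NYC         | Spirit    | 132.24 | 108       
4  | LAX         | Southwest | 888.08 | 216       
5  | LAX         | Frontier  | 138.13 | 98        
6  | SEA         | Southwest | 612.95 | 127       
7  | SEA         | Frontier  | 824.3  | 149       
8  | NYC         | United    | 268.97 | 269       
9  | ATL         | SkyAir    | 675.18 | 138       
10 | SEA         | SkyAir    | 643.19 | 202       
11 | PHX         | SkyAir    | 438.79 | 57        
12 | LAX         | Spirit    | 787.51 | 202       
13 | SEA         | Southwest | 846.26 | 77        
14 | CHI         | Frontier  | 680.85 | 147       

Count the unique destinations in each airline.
SELECT airline, COUNT(DISTINCT destination)
FROM flights
GROUP BY airline

Result:
  Frontier: 3 distinct
  SkyAir: 3 distinct
  Southwest: 2 distinct
  Spirit: 2 distinct
  United: 2 distinct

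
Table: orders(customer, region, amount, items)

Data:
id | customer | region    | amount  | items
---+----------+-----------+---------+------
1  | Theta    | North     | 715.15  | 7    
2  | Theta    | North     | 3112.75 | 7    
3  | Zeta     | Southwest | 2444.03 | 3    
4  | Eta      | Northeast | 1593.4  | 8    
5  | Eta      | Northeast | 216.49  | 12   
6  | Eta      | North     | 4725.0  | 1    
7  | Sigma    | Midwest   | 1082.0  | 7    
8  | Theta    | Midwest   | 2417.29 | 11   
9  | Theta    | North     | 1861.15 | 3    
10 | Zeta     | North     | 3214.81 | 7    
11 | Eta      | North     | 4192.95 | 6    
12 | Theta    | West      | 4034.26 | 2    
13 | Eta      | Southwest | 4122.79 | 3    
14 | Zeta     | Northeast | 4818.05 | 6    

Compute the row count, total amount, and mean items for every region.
SELECT region,
       COUNT(*) as cnt,
       SUM(amount) as total_amount,
       AVG(items) as avg_items
FROM orders
GROUP BY region

Result:
  Midwest: 2 records, 3499.29 total amount, 9.00 avg items
  North: 6 records, 17821.81 total amount, 5.17 avg items
  Northeast: 3 records, 6627.94 total amount, 8.67 avg items
  Southwest: 2 records, 6566.82 total amount, 3.00 avg items
  West: 1 records, 4034.26 total amount, 2.00 avg items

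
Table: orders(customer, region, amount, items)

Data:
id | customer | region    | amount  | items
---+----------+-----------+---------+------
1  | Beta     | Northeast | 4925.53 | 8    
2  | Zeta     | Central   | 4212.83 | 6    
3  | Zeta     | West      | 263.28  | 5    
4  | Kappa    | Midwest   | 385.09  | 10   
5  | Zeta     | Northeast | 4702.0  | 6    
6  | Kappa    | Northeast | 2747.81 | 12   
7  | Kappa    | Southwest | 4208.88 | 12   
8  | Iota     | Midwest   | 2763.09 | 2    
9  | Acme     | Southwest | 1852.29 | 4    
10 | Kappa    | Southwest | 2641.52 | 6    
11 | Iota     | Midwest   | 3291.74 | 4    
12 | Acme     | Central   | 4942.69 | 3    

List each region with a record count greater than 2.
SELECT region, COUNT(*) as cnt
FROM orders
GROUP BY region
HAVING COUNT(*) > 2

Result:
  Midwest: 3
  Northeast: 3
  Southwest: 3

Note: HAVING filters groups after aggregation, WHERE filters rows before.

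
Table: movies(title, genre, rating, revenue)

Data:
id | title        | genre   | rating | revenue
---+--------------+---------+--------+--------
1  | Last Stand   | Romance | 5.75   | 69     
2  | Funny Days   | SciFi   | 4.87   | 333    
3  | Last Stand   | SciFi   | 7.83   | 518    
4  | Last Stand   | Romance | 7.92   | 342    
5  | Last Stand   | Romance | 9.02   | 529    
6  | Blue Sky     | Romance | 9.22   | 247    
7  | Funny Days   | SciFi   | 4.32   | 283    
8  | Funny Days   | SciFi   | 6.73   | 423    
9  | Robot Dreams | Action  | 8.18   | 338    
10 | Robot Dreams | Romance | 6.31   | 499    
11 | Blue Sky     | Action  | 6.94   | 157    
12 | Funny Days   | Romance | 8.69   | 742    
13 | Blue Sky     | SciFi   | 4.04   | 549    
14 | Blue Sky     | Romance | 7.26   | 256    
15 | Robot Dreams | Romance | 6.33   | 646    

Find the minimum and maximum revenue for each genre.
SELECT genre, MIN(revenue), MAX(revenue)
FROM movies
GROUP BY genre

Result:
  Action: min=157, max=338
  Romance: min=69, max=742
  SciFi: min=283, max=549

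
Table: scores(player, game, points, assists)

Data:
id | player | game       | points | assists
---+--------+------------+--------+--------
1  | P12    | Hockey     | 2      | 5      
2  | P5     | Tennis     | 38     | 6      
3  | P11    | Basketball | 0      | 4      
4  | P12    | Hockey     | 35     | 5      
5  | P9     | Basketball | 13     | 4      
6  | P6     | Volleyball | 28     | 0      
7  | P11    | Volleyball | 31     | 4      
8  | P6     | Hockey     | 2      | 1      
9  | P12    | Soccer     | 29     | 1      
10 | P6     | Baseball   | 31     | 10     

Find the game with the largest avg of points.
SELECT game, AVG(points) as val
FROM scores
GROUP BY game
ORDER BY val DESC
LIMIT 1

Result: Tennis with avg(points) = 38.00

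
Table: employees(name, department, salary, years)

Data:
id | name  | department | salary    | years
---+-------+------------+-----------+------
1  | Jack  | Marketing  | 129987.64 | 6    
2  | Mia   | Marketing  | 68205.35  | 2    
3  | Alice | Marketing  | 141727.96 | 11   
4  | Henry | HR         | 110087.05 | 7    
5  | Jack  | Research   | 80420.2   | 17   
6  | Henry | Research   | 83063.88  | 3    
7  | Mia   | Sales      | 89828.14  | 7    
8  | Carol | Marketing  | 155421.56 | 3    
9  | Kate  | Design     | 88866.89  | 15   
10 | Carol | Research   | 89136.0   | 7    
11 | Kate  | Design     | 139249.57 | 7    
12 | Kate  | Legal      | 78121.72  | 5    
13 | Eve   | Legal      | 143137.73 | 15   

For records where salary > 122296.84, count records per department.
SELECT department, COUNT(*)
FROM employees
WHERE salary > 122296.84
GROUP BY department

Note: WHERE filters rows before grouping.

Result:
  Design: 1
  Legal: 1
  Marketing: 3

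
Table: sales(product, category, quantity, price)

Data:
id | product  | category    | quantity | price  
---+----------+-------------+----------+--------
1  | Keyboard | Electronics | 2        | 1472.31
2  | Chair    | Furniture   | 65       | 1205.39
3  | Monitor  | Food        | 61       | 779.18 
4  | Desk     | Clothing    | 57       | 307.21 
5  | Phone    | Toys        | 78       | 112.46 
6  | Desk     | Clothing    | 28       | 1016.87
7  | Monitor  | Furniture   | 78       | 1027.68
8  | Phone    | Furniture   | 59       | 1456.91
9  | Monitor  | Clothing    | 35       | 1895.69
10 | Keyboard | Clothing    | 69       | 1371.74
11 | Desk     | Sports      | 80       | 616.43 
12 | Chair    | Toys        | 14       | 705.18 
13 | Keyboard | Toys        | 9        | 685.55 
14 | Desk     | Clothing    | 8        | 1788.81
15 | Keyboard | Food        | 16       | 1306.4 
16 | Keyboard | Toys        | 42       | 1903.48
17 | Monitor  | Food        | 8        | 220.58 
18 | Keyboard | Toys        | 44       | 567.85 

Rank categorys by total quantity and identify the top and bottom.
SELECT category, SUM(quantity)
FROM sales
GROUP BY category
ORDER BY SUM(quantity)

All groups:
  Electronics: 2
  Sports: 80
  Food: 85
  Toys: 187
  Clothing: 197
  Furniture: 202

Highest: Furniture (202)
Lowest: Electronics (2)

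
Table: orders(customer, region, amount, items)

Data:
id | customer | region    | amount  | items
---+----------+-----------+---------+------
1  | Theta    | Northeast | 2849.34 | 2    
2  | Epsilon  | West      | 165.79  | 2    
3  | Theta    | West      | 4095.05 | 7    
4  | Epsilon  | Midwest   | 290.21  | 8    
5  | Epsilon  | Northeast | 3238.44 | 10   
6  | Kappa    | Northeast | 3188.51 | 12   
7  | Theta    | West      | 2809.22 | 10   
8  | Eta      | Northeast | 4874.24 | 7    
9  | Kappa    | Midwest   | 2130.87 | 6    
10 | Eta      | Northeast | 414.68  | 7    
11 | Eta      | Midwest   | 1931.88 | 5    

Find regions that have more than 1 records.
SELECT region, COUNT(*) as cnt
FROM orders
GROUP BY region
HAVING COUNT(*) > 1

Result:
  Midwest: 3
  Northeast: 5
  West: 3

Note: HAVING filters groups after aggregation, WHERE filters rows before.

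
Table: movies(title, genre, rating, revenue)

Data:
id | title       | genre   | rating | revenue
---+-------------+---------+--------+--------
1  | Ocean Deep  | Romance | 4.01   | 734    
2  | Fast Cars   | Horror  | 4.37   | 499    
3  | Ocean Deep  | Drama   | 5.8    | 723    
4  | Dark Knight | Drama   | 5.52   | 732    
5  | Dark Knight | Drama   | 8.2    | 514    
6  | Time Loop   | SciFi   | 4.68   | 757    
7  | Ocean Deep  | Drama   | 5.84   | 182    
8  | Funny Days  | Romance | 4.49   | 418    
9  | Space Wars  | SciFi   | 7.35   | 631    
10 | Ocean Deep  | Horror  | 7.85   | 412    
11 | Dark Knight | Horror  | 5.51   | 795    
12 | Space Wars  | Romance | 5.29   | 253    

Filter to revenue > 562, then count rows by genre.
SELECT genre, COUNT(*)
FROM movies
WHERE revenue > 562
GROUP BY genre

Note: WHERE filters rows before grouping.

Result:
  Drama: 2
  Horror: 1
  Romance: 1
  SciFi: 2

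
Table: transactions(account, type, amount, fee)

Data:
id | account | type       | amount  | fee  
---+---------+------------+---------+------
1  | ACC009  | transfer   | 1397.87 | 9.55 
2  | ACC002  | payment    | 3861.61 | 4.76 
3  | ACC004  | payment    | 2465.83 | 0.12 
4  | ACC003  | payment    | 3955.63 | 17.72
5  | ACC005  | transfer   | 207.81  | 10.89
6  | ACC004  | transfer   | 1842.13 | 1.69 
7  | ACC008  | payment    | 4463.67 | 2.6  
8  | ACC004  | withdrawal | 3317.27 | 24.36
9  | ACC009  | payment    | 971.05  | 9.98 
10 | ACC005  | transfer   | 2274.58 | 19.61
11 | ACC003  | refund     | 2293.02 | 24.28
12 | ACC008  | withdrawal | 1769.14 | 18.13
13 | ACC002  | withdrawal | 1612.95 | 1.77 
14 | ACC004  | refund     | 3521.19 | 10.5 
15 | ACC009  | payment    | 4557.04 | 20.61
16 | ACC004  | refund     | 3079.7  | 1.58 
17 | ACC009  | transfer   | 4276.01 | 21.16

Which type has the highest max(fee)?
SELECT type, MAX(fee) as val
FROM transactions
GROUP BY type
ORDER BY val DESC
LIMIT 1

Result: withdrawal with max(fee) = 24.36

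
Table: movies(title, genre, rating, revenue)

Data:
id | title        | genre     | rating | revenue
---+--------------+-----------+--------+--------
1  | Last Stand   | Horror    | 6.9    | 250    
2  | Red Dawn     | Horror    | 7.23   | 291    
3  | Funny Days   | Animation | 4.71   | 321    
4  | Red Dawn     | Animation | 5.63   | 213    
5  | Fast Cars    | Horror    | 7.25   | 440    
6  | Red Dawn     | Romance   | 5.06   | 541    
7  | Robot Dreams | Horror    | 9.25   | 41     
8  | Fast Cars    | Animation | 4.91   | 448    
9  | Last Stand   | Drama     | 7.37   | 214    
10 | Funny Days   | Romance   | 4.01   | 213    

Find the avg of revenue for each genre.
SELECT genre, AVG(revenue) as result
FROM movies
GROUP BY genre

Result:
  Animation: 327.33
  Drama: 214.00
  Horror: 255.50
  Romance: 377.00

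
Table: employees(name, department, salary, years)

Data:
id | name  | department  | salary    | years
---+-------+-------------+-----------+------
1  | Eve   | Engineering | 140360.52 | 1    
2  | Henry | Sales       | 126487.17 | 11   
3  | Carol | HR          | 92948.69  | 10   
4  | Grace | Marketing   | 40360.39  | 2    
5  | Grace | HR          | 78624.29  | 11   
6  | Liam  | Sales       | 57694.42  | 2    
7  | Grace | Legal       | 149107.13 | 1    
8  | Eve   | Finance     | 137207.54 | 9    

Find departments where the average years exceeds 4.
SELECT department, AVG(years)
FROM employees
GROUP BY department
HAVING AVG(years) > 4

Result:
  Finance: avg=9.00
  HR: avg=10.50
  Sales: avg=6.50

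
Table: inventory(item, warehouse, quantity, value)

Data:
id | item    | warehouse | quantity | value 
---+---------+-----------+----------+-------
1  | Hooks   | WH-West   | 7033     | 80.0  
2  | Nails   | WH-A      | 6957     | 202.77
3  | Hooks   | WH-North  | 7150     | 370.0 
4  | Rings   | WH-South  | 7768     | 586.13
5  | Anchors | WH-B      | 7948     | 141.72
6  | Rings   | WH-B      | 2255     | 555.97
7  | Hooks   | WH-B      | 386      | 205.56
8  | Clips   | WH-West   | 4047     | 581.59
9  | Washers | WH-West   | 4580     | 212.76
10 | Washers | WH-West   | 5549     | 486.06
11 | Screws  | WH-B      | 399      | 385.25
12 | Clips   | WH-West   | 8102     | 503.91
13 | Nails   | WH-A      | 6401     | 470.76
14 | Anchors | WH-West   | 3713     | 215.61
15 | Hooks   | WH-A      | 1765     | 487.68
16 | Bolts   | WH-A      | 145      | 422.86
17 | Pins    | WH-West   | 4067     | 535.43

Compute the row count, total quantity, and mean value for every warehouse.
SELECT warehouse,
       COUNT(*) as cnt,
       SUM(quantity) as total_quantity,
       AVG(value) as avg_value
FROM inventory
GROUP BY warehouse

Result:
  WH-A: 4 records, 15268 total quantity, 396.02 avg value
  WH-B: 4 records, 10988 total quantity, 322.13 avg value
  WH-North: 1 records, 7150 total quantity, 370.00 avg value
  WH-South: 1 records, 7768 total quantity, 586.13 avg value
  WH-West: 7 records, 37091 total quantity, 373.62 avg value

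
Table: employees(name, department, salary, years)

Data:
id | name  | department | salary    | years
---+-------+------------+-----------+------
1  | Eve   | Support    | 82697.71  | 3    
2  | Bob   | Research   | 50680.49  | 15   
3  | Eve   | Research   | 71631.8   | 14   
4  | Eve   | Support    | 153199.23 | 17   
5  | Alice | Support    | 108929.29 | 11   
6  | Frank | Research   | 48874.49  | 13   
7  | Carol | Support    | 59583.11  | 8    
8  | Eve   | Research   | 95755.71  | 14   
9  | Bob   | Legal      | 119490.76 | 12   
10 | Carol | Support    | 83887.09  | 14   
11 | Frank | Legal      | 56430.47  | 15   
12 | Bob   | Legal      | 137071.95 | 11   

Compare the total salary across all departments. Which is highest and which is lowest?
SELECT department, SUM(salary)
FROM employees
GROUP BY department
ORDER BY SUM(salary)

All groups:
  Research: 266942.49
  Legal: 312993.18
  Support: 488296.43

Highest: Support (488296.43)
Lowest: Research (266942.49)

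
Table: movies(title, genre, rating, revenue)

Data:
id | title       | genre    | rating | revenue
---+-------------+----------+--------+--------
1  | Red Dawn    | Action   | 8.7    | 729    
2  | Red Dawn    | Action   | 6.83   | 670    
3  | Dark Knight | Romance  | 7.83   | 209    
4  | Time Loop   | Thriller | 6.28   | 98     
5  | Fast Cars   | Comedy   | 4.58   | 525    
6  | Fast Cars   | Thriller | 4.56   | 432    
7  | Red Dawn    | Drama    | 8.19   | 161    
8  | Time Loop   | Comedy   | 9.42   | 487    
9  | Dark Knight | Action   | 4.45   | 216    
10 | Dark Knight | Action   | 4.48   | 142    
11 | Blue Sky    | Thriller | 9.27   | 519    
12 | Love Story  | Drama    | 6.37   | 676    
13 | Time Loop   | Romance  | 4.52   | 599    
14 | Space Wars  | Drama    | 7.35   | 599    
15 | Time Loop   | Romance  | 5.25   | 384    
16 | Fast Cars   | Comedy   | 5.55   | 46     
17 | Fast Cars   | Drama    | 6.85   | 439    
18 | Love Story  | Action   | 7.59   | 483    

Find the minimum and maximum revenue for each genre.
SELECT genre, MIN(revenue), MAX(revenue)
FROM movies
GROUP BY genre

Result:
  Action: min=142, max=729
  Comedy: min=46, max=525
  Drama: min=161, max=676
  Romance: min=209, max=599
  Thriller: min=98, max=519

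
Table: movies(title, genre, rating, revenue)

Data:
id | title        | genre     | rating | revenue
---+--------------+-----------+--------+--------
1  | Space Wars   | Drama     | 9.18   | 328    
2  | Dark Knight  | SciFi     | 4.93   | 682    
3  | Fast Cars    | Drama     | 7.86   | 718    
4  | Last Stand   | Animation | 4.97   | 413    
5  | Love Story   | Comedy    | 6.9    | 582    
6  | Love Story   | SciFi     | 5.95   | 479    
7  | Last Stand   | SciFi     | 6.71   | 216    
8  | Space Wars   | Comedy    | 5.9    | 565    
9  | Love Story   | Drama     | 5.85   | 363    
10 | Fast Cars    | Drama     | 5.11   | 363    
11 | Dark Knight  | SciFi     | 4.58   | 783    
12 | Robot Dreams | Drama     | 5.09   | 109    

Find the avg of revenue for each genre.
SELECT genre, AVG(revenue) as result
FROM movies
GROUP BY genre

Result:
  Animation: 413.00
  Comedy: 573.50
  Drama: 376.20
  SciFi: 540.00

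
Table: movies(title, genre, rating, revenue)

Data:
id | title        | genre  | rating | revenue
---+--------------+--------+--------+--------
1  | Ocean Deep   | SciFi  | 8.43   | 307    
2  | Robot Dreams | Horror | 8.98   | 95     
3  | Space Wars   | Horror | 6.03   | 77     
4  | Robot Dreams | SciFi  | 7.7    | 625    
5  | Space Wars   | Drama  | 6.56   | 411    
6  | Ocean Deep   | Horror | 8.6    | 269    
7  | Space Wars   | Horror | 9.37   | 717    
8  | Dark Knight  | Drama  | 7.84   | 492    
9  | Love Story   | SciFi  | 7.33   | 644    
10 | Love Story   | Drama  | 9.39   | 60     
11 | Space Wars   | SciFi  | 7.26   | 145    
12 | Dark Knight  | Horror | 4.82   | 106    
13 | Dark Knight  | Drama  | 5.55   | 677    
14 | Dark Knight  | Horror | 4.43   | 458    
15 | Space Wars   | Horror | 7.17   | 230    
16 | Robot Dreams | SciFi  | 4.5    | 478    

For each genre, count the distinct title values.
SELECT genre, COUNT(DISTINCT title)
FROM movies
GROUP BY genre

Result:
  Drama: 3 distinct
  Horror: 4 distinct
  SciFi: 4 distinct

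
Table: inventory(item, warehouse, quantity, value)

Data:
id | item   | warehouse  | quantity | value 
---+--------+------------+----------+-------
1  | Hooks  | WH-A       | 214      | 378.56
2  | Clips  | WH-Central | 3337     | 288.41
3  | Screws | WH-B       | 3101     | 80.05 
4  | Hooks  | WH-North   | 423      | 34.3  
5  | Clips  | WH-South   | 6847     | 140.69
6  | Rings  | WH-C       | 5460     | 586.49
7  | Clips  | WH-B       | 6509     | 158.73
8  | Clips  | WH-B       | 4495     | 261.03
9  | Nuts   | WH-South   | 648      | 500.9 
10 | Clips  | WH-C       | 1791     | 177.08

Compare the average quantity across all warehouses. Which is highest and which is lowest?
SELECT warehouse, AVG(quantity)
FROM inventory
GROUP BY warehouse
ORDER BY AVG(quantity)

All groups:
  WH-A: 214.00
  WH-North: 423.00
  WH-Central: 3337.00
  WH-C: 3625.50
  WH-South: 3747.50
  WH-B: 4701.67

Highest: WH-B (4701.67)
Lowest: WH-A (214.00)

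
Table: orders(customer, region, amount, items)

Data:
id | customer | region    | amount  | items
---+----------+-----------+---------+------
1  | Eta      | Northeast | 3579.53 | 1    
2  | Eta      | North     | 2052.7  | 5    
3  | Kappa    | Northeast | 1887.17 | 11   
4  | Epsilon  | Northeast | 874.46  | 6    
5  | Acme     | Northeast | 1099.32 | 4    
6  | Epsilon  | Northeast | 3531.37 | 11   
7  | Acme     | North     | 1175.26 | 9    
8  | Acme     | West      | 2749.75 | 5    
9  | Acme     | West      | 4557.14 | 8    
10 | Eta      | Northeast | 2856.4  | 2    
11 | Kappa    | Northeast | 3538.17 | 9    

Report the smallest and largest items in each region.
SELECT region, MIN(items), MAX(items)
FROM orders
GROUP BY region

Result:
  North: min=5, max=9
  Northeast: min=1, max=11
  West: min=5, max=8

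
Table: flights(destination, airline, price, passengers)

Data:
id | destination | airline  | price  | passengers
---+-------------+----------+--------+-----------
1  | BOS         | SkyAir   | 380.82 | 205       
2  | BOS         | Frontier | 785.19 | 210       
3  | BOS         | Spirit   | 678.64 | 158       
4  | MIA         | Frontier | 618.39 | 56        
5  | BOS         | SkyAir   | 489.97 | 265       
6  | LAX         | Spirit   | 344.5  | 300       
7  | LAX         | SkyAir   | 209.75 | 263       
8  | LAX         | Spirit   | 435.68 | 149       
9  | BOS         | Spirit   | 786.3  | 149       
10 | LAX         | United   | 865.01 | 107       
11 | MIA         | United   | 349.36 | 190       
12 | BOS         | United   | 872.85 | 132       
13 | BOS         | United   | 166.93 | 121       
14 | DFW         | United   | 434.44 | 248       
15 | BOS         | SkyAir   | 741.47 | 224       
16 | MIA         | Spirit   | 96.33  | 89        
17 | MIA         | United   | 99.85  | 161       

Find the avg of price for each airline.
SELECT airline, AVG(price) as result
FROM flights
GROUP BY airline

Result:
  Frontier: 701.79
  SkyAir: 455.50
  Spirit: 468.29
  United: 464.74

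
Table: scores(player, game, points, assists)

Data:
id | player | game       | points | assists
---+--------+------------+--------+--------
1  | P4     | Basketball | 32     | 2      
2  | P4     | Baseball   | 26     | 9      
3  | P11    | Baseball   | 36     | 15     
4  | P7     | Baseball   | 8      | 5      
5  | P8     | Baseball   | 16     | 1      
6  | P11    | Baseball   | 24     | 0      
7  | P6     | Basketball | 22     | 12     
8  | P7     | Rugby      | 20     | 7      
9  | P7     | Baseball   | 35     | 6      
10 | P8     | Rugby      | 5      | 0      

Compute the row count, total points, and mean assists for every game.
SELECT game,
       COUNT(*) as cnt,
       SUM(points) as total_points,
       AVG(assists) as avg_assists
FROM scores
GROUP BY game

Result:
  Baseball: 6 records, 145 total points, 6.00 avg assists
  Basketball: 2 records, 54 total points, 7.00 avg assists
  Rugby: 2 records, 25 total points, 3.50 avg assists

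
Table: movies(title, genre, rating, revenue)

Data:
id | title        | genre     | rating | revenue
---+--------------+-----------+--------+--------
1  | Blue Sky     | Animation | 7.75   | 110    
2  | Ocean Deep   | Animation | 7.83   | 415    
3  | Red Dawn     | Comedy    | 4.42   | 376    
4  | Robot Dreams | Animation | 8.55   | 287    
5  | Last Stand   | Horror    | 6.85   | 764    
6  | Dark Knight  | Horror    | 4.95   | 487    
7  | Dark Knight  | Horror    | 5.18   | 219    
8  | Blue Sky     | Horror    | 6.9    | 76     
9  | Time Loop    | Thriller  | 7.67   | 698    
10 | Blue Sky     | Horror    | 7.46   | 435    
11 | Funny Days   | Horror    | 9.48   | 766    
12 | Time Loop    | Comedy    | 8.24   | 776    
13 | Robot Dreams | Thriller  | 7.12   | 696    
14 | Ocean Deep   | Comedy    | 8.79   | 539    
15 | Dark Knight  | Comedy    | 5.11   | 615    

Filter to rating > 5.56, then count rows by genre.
SELECT genre, COUNT(*)
FROM movies
WHERE rating > 5.56
GROUP BY genre

Note: WHERE filters rows before grouping.

Result:
  Animation: 3
  Comedy: 2
  Horror: 4
  Thriller: 2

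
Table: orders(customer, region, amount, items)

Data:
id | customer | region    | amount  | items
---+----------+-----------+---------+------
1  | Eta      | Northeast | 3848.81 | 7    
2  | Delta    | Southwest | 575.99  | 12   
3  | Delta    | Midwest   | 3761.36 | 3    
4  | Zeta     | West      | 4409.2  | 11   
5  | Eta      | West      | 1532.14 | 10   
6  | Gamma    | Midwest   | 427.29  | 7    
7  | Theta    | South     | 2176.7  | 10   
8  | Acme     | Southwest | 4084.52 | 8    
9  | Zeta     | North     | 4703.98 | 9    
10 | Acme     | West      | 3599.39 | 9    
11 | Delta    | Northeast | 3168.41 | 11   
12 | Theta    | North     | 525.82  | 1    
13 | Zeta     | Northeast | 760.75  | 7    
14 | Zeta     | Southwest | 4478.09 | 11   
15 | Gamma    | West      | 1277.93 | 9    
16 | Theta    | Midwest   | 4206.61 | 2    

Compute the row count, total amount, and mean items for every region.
SELECT region,
       COUNT(*) as cnt,
       SUM(amount) as total_amount,
       AVG(items) as avg_items
FROM orders
GROUP BY region

Result:
  Midwest: 3 records, 8395.26 total amount, 4.00 avg items
  North: 2 records, 5229.80 total amount, 5.00 avg items
  Northeast: 3 records, 7777.97 total amount, 8.33 avg items
  South: 1 records, 2176.70 total amount, 10.00 avg items
  Southwest: 3 records, 9138.60 total amount, 10.33 avg items
  West: 4 records, 10818.66 total amount, 9.75 avg items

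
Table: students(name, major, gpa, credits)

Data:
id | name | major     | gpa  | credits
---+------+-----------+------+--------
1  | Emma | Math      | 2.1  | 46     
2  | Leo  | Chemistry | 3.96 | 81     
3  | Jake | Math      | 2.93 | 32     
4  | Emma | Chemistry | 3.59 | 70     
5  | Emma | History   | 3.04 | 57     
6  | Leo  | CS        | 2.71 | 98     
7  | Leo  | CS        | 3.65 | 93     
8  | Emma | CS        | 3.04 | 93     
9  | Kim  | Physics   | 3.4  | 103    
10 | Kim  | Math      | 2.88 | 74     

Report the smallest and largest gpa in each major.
SELECT major, MIN(gpa), MAX(gpa)
FROM students
GROUP BY major

Result:
  CS: min=2.71, max=3.65
  Chemistry: min=3.59, max=3.96
  History: min=3.04, max=3.04
  Math: min=2.10, max=2.93
  Physics: min=3.40, max=3.40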